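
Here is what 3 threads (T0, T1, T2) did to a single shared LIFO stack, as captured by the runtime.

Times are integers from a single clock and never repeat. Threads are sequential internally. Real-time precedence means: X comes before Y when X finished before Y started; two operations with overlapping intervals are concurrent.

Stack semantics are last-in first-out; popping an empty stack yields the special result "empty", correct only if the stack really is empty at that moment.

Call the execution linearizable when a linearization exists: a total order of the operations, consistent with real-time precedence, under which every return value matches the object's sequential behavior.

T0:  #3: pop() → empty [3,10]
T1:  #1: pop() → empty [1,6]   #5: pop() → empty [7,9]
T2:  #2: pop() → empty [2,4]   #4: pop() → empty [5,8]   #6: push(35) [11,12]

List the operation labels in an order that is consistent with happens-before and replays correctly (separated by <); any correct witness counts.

#1 < #2 < #3 < #4 < #5 < #6

step 1: #1 pop() → empty — stack <>
step 2: #2 pop() → empty — stack <>
step 3: #3 pop() → empty — stack <>
step 4: #4 pop() → empty — stack <>
step 5: #5 pop() → empty — stack <>
step 6: #6 push(35) — stack <35>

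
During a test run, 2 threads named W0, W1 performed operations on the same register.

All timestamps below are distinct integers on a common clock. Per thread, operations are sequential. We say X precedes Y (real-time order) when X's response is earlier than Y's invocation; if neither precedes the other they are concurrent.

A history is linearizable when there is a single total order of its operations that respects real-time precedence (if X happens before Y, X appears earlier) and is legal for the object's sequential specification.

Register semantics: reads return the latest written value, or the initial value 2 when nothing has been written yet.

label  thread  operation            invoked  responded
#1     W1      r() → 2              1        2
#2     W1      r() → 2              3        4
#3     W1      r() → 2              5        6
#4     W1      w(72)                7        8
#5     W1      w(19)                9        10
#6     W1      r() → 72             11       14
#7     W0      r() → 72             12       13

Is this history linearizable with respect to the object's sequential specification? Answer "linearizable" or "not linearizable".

prefix check: 1..12 passes, 1..13 fails once #7's time-13 response joins
exactly one order of the 6 completed ops respects real time; the register replay fails
no escape via the 1 pending operation (#6): every completion choice fails
sample order #1, #2, #3, #4, #5, #7 (pending dropped) stalls at step 6 — #7 r() → 72 has no legal effect

not linearizable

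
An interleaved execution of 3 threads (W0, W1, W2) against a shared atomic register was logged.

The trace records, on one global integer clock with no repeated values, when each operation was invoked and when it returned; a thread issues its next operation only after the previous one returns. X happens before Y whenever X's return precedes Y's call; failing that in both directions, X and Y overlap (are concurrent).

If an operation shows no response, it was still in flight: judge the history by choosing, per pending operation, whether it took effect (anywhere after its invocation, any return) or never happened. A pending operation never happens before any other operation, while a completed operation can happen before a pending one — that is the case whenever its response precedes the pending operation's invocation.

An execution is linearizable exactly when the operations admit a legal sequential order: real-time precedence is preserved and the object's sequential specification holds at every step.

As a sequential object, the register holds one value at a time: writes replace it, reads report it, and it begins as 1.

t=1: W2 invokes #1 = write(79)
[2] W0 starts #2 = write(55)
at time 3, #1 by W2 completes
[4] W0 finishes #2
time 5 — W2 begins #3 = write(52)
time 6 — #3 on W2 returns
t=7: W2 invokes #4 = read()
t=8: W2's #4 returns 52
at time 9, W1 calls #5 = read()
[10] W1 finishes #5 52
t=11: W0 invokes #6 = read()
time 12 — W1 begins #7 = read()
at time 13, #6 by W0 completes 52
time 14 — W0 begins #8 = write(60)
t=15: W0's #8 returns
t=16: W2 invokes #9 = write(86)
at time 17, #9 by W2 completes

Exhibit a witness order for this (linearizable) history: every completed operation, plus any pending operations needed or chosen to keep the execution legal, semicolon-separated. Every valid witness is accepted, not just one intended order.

#1; #2; #3; #4; #5; #6; #7; #8; #9

after step 1 (#1 write(79)): value 79
after step 2 (#2 write(55)): value 55
after step 3 (#3 write(52)): value 52
after step 4 (#4 read() → 52): value 52
after step 5 (#5 read() → 52): value 52
after step 6 (#6 read() → 52): value 52
after step 7 (#7 read() (pending, included)): value 52
after step 8 (#8 write(60)): value 60
after step 9 (#9 write(86)): value 86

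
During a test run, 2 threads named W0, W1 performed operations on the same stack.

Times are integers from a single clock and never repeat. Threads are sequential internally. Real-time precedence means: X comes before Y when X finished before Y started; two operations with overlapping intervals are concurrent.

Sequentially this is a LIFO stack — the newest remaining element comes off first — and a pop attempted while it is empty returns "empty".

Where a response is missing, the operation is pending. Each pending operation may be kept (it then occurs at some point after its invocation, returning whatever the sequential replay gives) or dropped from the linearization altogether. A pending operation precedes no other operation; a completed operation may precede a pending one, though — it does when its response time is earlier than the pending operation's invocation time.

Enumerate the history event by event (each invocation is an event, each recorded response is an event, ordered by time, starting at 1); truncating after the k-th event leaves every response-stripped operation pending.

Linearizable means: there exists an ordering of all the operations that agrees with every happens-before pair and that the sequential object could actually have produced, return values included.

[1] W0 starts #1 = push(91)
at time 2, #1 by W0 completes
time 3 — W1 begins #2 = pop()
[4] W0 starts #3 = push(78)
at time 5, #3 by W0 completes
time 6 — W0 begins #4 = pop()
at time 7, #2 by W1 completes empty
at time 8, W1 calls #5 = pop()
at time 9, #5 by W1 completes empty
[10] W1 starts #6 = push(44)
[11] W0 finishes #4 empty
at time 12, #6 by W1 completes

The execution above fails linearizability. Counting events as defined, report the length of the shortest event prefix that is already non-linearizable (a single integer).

7

events 1..6 are linearizable; a witness order is #1, #2, #3:
after step 1 (#1 push(91)): stack <91>
after step 2 (#2 pop() (pending, included)): stack <>
after step 3 (#3 push(78)): stack <78>
with event 7 included (#2 responding at time 7), all real-time-consistent orders fail
completion choices over the 1 pending operation (#4) were checked; none helps
for example #1, #2, #3 (pending dropped) fails at step 2: #2 pop() → empty is not legal there
for example #1, #3, #2 (pending dropped) fails at step 3: #2 pop() → empty is not legal there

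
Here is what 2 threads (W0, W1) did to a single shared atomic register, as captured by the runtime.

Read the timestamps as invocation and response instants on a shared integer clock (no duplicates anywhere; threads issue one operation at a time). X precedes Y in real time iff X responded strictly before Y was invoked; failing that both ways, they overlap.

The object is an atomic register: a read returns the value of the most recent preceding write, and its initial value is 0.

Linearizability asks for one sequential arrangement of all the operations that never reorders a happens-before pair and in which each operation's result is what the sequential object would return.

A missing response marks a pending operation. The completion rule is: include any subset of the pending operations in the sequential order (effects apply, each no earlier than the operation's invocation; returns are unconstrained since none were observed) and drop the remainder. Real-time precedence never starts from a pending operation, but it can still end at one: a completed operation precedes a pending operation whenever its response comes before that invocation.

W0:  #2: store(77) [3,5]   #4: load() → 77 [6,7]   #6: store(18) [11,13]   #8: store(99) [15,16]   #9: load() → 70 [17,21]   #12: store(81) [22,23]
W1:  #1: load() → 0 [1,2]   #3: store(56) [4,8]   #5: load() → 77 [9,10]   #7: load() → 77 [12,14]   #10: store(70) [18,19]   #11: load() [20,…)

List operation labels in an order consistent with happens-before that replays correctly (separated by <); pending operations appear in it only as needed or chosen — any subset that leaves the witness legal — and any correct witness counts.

1. #1 load() → 0, leaving value 0
2. #3 store(56), leaving value 56
3. #2 store(77), leaving value 77
4. #4 load() → 77, leaving value 77
5. #5 load() → 77, leaving value 77
6. #7 load() → 77, leaving value 77
7. #6 store(18), leaving value 18
8. #8 store(99), leaving value 99
9. #10 store(70), leaving value 70
10. #9 load() → 70, leaving value 70
11. #11 load() (pending, included), leaving value 70
12. #12 store(81), leaving value 81

#1 < #3 < #2 < #4 < #5 < #7 < #6 < #8 < #10 < #9 < #11 < #12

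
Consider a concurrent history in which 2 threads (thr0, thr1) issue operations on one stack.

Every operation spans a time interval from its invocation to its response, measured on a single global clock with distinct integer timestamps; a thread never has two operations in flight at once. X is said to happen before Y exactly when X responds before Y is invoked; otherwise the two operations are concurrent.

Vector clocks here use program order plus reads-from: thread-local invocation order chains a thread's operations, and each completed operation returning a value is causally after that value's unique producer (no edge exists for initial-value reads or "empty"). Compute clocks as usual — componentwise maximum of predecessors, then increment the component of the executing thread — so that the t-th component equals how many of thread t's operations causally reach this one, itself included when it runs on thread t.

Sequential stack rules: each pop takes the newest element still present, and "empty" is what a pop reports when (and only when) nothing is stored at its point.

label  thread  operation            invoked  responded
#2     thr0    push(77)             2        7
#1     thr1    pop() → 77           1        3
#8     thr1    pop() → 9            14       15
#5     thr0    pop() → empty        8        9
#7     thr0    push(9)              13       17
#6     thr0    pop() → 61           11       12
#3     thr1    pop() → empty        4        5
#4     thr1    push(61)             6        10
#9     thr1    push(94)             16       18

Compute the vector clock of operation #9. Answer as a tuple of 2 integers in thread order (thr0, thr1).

(4, 5)

VC(#2, invoked at 2): no causal predecessors; +1 on thr0 → (1, 0)
invoked at 1, #1 merges VC(#2)=(1, 0) and bumps thr1's slot → (1, 1)
invoked at 8, #5 merges VC(#2)=(1, 0) and bumps thr0's slot → (2, 0)
invoked at 4, #3 merges VC(#1)=(1, 1) and bumps thr1's slot → (1, 2)
invoked at 6, #4 merges VC(#3)=(1, 2) and bumps thr1's slot → (1, 3)
invoked at 11, #6 merges VC(#4)=(1, 3), VC(#5)=(2, 0) and bumps thr0's slot → (3, 3)
invoked at 13, #7 merges VC(#6)=(3, 3) and bumps thr0's slot → (4, 3)
invoked at 14, #8 merges VC(#4)=(1, 3), VC(#7)=(4, 3) and bumps thr1's slot → (4, 4)
invoked at 16, #9 merges VC(#8)=(4, 4) and bumps thr1's slot → (4, 5)
target: VC(#9) = (4, 5)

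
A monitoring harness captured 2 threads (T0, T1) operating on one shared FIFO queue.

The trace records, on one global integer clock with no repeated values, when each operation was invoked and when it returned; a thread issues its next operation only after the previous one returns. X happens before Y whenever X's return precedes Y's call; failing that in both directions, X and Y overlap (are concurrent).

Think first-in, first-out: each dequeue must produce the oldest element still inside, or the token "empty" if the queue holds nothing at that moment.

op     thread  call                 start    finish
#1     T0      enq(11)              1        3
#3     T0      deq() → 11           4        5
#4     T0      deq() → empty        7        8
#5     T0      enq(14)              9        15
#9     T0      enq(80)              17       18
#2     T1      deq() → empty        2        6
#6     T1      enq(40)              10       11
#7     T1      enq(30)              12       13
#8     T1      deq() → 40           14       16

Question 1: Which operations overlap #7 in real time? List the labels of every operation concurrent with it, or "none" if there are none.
#7 runs from 12 to 13; window-overlapping ops are concurrent
#1 [1,3]: before
#2 [2,6]: before
#3 [4,5]: before
#4 [7,8]: before
#5 [9,15]: concurrent
#6 [10,11]: before
#8 [14,16]: after
#9 [17,18]: after

#5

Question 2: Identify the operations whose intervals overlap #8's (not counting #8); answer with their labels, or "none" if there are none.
#8 spans [14,16]: anything still running between times 14 and 16 counts as concurrent
#1 [1,3]: before
#2 [2,6]: before
#3 [4,5]: before
#4 [7,8]: before
#5 [9,15]: concurrent
#6 [10,11]: before
#7 [12,13]: before
#9 [17,18]: after

#5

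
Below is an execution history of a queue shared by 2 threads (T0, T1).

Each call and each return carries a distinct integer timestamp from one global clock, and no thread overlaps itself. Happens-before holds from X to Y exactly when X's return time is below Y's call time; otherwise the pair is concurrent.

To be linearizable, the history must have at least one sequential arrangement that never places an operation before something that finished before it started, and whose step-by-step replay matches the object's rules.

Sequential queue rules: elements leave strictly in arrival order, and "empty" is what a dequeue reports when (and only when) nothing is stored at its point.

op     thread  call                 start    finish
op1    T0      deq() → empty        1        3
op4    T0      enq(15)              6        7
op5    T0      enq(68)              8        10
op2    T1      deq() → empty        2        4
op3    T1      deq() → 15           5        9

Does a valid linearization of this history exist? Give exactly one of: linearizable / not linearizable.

witness order: op1, op2, op4, op3, op5
after step 1 (op1 deq() → empty): queue <>
after step 2 (op2 deq() → empty): queue <>
after step 3 (op4 enq(15)): queue <15>
after step 4 (op3 deq() → 15): queue <>
after step 5 (op5 enq(68)): queue <68>

linearizable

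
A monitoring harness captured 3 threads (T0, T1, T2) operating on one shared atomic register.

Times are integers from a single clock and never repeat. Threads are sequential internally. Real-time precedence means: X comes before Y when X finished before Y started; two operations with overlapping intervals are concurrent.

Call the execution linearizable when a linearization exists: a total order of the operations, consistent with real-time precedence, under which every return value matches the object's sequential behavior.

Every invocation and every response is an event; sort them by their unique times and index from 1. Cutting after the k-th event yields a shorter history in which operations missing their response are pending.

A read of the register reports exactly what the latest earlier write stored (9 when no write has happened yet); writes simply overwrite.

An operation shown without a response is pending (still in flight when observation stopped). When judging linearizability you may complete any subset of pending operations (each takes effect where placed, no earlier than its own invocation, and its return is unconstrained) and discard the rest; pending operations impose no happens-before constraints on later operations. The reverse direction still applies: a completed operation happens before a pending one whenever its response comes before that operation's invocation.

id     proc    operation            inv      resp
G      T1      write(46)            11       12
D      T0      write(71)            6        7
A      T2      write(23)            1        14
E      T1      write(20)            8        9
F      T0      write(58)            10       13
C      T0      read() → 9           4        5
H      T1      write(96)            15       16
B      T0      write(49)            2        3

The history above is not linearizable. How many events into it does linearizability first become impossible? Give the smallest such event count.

a valid linearization of events 1..4 exists, for instance A, B:
after step 1 (A write(23) (pending, included)): value 23
after step 2 (B write(49)): value 49
event 5 — C's response, time 5 — after it, nothing linearizes
every completion of the 1 pending operation (A) was checked; none linearizes
for example B, C (pending dropped) fails at step 2: C read() → 9 is not legal there

5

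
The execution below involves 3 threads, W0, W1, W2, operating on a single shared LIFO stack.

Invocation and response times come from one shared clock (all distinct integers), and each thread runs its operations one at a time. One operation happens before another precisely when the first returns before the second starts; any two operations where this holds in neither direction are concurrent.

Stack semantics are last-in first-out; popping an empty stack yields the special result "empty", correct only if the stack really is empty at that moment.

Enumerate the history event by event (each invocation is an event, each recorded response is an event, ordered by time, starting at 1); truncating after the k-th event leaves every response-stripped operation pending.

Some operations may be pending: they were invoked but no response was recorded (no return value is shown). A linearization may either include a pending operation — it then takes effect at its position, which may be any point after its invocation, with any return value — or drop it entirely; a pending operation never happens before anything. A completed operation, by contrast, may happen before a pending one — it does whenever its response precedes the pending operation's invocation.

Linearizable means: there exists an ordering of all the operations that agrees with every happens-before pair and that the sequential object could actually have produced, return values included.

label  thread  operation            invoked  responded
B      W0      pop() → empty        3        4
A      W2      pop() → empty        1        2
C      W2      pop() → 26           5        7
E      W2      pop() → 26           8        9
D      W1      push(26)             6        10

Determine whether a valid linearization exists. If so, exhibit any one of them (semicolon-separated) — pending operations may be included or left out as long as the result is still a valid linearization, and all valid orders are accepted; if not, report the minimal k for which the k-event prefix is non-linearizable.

not linearizable — minimal violating prefix: 9 events

prefix check: 1..8 passes, 1..9 fails once E's time-9 response joins
exactly one order of the 4 completed ops respects real time; the LIFO stack replay fails
including or dropping the 1 pending operation (D) in any combination fails
one such order, A, B, C, E (pending dropped), breaks at step 3 where C pop() → 26 is illegal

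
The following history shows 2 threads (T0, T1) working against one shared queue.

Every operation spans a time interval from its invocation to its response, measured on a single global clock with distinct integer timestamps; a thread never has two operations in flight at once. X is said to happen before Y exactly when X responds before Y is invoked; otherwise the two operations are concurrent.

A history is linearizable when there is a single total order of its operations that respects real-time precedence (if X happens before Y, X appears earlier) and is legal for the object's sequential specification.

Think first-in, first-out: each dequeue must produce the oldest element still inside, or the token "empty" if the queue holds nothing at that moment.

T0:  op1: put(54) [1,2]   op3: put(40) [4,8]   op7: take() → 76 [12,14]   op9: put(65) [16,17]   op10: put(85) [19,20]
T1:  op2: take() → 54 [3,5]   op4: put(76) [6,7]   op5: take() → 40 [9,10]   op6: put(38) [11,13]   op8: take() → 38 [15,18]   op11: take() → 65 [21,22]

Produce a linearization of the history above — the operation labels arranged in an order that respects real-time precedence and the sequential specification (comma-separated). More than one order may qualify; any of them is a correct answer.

op1, op2, op3, op4, op5, op6, op7, op8, op9, op10, op11

after step 1 (op1 put(54)): queue <54>
after step 2 (op2 take() → 54): queue <>
after step 3 (op3 put(40)): queue <40>
after step 4 (op4 put(76)): queue <40,76>
after step 5 (op5 take() → 40): queue <76>
after step 6 (op6 put(38)): queue <76,38>
after step 7 (op7 take() → 76): queue <38>
after step 8 (op8 take() → 38): queue <>
after step 9 (op9 put(65)): queue <65>
after step 10 (op10 put(85)): queue <65,85>
after step 11 (op11 take() → 65): queue <85>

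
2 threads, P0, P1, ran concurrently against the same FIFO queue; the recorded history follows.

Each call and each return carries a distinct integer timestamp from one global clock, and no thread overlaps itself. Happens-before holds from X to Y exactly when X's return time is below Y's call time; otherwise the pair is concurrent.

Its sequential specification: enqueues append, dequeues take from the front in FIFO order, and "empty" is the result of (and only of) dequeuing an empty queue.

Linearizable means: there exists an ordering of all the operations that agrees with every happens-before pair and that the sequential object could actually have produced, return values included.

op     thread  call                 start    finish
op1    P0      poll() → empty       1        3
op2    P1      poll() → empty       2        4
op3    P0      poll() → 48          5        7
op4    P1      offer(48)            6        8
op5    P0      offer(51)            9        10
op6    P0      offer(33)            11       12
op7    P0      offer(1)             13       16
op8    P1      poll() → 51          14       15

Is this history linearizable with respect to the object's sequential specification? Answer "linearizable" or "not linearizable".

linearizable

a witness: op1, op2, op4, op3, op5, op6, op7, op8
step 1: op1 poll() → empty — queue <>
step 2: op2 poll() → empty — queue <>
step 3: op4 offer(48) — queue <48>
step 4: op3 poll() → 48 — queue <>
step 5: op5 offer(51) — queue <51>
step 6: op6 offer(33) — queue <51,33>
step 7: op7 offer(1) — queue <51,33,1>
step 8: op8 poll() → 51 — queue <33,1>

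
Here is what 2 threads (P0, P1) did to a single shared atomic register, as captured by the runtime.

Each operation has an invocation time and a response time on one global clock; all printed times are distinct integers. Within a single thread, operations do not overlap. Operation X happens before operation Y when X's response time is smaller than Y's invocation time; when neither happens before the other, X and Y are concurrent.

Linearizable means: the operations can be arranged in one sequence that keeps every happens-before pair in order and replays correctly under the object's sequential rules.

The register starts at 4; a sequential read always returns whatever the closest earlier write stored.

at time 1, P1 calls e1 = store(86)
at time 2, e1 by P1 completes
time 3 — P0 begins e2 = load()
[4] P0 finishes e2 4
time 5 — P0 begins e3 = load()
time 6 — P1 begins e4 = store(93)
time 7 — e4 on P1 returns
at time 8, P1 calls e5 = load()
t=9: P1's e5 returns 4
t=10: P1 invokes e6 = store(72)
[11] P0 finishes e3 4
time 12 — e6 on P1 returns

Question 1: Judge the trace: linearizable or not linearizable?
not linearizable

events 1..3 are fine; event 4 — the response of e2 at time 4 — makes the prefix non-linearizable
the sole real-time-consistent order of 2 completed operations fails the atomic register replay
sample order e1, e2 stalls at step 2 — e2 load() → 4 has no legal effect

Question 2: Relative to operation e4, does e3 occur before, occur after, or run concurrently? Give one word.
Answer: concurrent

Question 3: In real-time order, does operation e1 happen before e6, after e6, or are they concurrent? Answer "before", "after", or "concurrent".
Answer: before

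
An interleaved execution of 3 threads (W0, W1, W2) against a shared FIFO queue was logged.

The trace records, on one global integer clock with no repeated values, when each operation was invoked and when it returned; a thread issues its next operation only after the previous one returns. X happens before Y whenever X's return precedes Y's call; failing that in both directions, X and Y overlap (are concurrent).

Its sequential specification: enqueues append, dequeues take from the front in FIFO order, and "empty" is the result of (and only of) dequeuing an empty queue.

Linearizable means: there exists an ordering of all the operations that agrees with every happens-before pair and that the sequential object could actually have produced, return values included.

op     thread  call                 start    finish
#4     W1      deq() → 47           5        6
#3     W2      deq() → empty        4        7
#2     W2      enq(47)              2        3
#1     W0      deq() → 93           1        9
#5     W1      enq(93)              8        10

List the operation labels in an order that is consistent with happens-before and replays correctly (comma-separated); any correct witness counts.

after step 1 (#2 enq(47)): queue <47>
after step 2 (#4 deq() → 47): queue <>
after step 3 (#3 deq() → empty): queue <>
after step 4 (#5 enq(93)): queue <93>
after step 5 (#1 deq() → 93): queue <>

#2, #4, #3, #5, #1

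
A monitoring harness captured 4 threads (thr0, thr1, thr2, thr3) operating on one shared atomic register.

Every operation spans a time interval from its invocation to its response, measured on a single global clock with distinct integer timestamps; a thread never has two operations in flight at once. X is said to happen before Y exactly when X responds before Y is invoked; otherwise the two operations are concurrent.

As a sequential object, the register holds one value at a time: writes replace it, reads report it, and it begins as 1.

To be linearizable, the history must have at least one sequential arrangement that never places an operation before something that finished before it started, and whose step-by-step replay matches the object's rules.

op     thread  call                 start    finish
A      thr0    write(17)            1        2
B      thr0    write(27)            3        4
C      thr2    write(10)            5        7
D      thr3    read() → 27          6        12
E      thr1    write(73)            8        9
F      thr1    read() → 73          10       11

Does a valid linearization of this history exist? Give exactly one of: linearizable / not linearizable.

linearizable

witness order: A, B, D, C, E, F
after step 1 (A write(17)): value 17
after step 2 (B write(27)): value 27
after step 3 (D read() → 27): value 27
after step 4 (C write(10)): value 10
after step 5 (E write(73)): value 73
after step 6 (F read() → 73): value 73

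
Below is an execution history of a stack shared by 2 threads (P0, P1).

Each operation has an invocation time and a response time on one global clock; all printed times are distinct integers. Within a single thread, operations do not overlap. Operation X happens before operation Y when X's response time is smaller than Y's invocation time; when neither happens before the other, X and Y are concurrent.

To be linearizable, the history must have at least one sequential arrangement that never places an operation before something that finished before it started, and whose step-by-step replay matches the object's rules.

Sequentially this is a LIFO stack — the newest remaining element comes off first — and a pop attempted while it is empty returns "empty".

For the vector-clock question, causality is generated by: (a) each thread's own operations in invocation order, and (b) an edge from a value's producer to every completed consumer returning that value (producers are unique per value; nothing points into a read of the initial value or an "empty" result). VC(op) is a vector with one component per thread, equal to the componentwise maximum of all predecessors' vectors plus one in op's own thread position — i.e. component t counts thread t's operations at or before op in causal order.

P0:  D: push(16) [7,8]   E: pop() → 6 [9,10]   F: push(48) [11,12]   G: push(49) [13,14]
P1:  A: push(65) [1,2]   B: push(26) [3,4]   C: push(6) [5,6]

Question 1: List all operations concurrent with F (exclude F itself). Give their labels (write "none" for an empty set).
F spans [11,12]: anything still running between times 11 and 12 counts as concurrent
A [1,2]: before
B [3,4]: before
C [5,6]: before
D [7,8]: before
E [9,10]: before
G [13,14]: after

none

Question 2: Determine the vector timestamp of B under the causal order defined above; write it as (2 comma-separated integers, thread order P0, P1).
A, invoked 1, has no incoming edges; only P1's bump applies → (0, 1)
D, invoked 7, has no incoming edges; only P0's bump applies → (1, 0)
B, invoked 3, takes VC(A)=(0, 1) under max, adds 1 for P1 → (0, 2)
C, invoked 5, takes VC(B)=(0, 2) under max, adds 1 for P1 → (0, 3)
E, invoked 9, takes VC(C)=(0, 3), VC(D)=(1, 0) under max, adds 1 for P0 → (2, 3)
F, invoked 11, takes VC(E)=(2, 3) under max, adds 1 for P0 → (3, 3)
G, invoked 13, takes VC(F)=(3, 3) under max, adds 1 for P0 → (4, 3)
target: VC(B) = (0, 2)

(0, 2)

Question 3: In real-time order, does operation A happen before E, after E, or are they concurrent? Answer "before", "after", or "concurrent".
A spans [1,2], E spans [9,10]
resp(A)=2 < inv(E)=9

before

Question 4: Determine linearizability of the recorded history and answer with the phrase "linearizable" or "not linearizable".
already the first 10 events (up to E's response at time 10) admit no linearization; the first 9 still do
a single order respects real time; the 5 completed stack operations fail replay along it
take A, B, C, D, E: step 5 already fails, because E pop() → 6 cannot occur there

not linearizable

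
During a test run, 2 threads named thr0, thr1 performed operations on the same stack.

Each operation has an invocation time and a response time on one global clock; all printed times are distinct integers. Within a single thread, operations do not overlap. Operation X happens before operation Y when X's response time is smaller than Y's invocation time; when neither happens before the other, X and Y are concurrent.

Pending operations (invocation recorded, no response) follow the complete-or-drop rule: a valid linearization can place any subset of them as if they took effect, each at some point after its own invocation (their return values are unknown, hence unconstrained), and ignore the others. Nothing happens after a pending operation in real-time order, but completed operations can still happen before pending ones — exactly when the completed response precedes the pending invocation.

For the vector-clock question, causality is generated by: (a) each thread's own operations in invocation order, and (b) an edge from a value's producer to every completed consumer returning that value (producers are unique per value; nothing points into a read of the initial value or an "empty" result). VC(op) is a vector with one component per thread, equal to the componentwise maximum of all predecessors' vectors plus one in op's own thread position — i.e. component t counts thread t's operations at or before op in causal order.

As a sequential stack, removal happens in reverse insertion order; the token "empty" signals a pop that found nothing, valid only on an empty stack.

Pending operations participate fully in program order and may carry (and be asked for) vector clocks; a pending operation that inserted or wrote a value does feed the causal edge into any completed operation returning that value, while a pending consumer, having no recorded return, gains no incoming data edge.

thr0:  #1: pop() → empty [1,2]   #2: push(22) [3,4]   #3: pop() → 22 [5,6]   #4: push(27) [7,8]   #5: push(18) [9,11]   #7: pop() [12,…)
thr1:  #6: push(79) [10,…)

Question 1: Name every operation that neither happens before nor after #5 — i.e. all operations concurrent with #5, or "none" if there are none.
Answer: #6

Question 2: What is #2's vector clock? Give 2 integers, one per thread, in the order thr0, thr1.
Answer: (2, 0)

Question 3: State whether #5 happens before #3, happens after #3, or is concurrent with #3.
Answer: after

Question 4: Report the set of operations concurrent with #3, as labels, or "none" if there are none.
Answer: none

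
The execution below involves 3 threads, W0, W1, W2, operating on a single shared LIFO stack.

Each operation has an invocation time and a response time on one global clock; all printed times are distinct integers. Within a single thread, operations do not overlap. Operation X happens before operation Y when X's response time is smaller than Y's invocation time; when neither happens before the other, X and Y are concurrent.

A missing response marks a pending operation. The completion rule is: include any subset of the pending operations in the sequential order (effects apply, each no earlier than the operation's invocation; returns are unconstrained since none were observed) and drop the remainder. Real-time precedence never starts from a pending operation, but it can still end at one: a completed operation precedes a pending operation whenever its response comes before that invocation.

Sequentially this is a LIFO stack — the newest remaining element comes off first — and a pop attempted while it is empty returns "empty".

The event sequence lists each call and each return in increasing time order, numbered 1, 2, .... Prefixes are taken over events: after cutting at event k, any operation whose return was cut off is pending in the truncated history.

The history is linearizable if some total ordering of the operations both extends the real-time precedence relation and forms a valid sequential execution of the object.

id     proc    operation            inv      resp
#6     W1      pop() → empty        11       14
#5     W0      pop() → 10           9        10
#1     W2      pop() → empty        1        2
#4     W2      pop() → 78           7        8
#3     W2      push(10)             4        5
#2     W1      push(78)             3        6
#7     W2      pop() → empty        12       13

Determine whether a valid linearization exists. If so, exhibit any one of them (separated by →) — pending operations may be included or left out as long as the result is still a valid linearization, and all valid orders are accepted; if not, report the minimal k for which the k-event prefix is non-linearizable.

linearizable — witness: #1 → #3 → #2 → #4 → #5 → #6 → #7

after step 1 (#1 pop() → empty): stack <>
after step 2 (#3 push(10)): stack <10>
after step 3 (#2 push(78)): stack <10,78>
after step 4 (#4 pop() → 78): stack <10>
after step 5 (#5 pop() → 10): stack <>
after step 6 (#6 pop() → empty): stack <>
after step 7 (#7 pop() → empty): stack <>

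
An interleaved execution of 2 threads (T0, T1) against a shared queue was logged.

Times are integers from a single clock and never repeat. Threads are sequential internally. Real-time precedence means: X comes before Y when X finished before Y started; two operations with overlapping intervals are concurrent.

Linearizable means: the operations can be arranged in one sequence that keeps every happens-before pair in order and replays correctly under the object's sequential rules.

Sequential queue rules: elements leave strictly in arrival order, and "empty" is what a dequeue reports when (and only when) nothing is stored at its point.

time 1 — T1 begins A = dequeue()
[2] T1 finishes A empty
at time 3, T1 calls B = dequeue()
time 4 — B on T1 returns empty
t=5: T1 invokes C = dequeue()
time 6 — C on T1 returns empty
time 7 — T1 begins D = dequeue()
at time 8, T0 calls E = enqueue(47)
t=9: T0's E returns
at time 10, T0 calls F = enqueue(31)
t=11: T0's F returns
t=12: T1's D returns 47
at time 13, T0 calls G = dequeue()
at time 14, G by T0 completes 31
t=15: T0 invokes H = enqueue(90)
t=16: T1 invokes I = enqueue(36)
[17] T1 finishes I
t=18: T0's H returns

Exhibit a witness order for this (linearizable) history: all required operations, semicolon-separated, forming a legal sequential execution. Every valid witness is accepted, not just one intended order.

A; B; C; E; D; F; G; H; I

1. A dequeue() → empty, leaving queue <>
2. B dequeue() → empty, leaving queue <>
3. C dequeue() → empty, leaving queue <>
4. E enqueue(47), leaving queue <47>
5. D dequeue() → 47, leaving queue <>
6. F enqueue(31), leaving queue <31>
7. G dequeue() → 31, leaving queue <>
8. H enqueue(90), leaving queue <90>
9. I enqueue(36), leaving queue <90,36>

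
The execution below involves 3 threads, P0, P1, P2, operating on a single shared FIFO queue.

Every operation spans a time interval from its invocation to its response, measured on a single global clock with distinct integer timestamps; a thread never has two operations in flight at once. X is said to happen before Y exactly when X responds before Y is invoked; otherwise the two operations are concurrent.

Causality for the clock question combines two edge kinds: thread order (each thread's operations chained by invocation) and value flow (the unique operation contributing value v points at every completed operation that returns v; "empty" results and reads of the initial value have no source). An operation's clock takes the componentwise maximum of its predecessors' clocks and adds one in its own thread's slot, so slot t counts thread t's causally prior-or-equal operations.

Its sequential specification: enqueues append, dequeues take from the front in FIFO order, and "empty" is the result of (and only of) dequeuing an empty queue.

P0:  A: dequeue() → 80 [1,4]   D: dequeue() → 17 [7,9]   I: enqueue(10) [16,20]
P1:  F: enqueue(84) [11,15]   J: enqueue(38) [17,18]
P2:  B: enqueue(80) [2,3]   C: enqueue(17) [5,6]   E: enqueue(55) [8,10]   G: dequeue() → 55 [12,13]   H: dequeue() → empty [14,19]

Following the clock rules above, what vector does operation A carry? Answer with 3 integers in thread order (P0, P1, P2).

(1, 0, 1)

invoked at 2, B has no predecessors; its own P2 bump gives (0, 0, 1)
invoked at 11, F has no predecessors; its own P1 bump gives (0, 1, 0)
merge at C (invoked 5): VC(B)=(0, 0, 1), own-thread bump on P2 → (0, 0, 2)
merge at J (invoked 17): VC(F)=(0, 1, 0), own-thread bump on P1 → (0, 2, 0)
merge at A (invoked 1): VC(B)=(0, 0, 1), own-thread bump on P0 → (1, 0, 1)
merge at E (invoked 8): VC(C)=(0, 0, 2), own-thread bump on P2 → (0, 0, 3)
merge at G (invoked 12): VC(E)=(0, 0, 3), own-thread bump on P2 → (0, 0, 4)
merge at D (invoked 7): VC(A)=(1, 0, 1), VC(C)=(0, 0, 2), own-thread bump on P0 → (2, 0, 2)
merge at H (invoked 14): VC(G)=(0, 0, 4), own-thread bump on P2 → (0, 0, 5)
merge at I (invoked 16): VC(D)=(2, 0, 2), own-thread bump on P0 → (3, 0, 2)
target: VC(A) = (1, 0, 1)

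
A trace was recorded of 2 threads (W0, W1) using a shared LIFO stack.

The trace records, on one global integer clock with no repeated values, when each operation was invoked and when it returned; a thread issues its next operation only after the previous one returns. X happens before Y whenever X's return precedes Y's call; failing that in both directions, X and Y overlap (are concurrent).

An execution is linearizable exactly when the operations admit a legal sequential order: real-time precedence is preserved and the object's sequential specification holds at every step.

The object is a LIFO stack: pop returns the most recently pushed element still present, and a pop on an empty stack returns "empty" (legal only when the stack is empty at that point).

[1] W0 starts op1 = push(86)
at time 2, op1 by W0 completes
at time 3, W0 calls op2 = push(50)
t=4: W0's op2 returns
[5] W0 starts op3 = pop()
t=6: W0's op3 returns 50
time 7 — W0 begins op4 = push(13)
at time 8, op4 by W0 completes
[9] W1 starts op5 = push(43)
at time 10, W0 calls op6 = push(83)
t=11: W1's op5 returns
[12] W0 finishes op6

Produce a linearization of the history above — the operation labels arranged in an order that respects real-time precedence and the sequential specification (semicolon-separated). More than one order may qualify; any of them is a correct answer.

1. op1 push(86), leaving stack <86>
2. op2 push(50), leaving stack <86,50>
3. op3 pop() → 50, leaving stack <86>
4. op4 push(13), leaving stack <86,13>
5. op5 push(43), leaving stack <86,13,43>
6. op6 push(83), leaving stack <86,13,43,83>

op1; op2; op3; op4; op5; op6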